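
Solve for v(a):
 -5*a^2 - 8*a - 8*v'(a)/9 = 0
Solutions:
 v(a) = C1 - 15*a^3/8 - 9*a^2/2


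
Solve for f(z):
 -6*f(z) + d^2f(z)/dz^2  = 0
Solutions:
 f(z) = C1*exp(-sqrt(6)*z) + C2*exp(sqrt(6)*z)


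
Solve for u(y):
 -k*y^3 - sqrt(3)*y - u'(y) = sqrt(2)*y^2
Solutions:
 u(y) = C1 - k*y^4/4 - sqrt(2)*y^3/3 - sqrt(3)*y^2/2


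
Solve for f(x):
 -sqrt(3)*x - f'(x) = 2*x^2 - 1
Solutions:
 f(x) = C1 - 2*x^3/3 - sqrt(3)*x^2/2 + x


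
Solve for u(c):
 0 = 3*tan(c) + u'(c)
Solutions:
 u(c) = C1 + 3*log(cos(c))


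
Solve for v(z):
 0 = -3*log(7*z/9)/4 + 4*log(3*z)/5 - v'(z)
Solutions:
 v(z) = C1 + z*log(z)/20 - 3*z*log(7)/4 - z/20 + 23*z*log(3)/10


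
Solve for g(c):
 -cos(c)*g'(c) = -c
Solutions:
 g(c) = C1 + Integral(c/cos(c), c)


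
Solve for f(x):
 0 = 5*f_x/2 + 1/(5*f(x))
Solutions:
 f(x) = -sqrt(C1 - 4*x)/5
 f(x) = sqrt(C1 - 4*x)/5


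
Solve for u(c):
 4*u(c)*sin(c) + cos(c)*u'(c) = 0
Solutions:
 u(c) = C1*cos(c)^4


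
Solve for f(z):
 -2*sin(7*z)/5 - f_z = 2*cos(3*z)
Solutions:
 f(z) = C1 - 2*sin(3*z)/3 + 2*cos(7*z)/35


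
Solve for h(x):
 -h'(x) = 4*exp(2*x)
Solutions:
 h(x) = C1 - 2*exp(2*x)


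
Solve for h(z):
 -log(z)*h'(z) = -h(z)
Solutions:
 h(z) = C1*exp(li(z))


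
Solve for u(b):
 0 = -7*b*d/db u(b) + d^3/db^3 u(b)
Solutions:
 u(b) = C1 + Integral(C2*airyai(7^(1/3)*b) + C3*airybi(7^(1/3)*b), b)


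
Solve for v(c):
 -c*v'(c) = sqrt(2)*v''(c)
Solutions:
 v(c) = C1 + C2*erf(2^(1/4)*c/2)


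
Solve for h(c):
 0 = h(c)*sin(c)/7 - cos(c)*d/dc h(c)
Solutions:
 h(c) = C1/cos(c)^(1/7)


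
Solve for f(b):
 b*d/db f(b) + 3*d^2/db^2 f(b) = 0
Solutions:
 f(b) = C1 + C2*erf(sqrt(6)*b/6)


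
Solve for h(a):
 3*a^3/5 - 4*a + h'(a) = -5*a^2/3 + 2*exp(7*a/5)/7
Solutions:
 h(a) = C1 - 3*a^4/20 - 5*a^3/9 + 2*a^2 + 10*exp(7*a/5)/49


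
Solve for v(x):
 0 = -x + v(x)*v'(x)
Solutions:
 v(x) = -sqrt(C1 + x^2)
 v(x) = sqrt(C1 + x^2)


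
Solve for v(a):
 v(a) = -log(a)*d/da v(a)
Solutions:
 v(a) = C1*exp(-li(a))


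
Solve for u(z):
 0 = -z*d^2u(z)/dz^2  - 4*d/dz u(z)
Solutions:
 u(z) = C1 + C2/z^3


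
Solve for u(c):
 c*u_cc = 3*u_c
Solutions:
 u(c) = C1 + C2*c^4


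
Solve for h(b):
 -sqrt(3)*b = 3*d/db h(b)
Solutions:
 h(b) = C1 - sqrt(3)*b^2/6


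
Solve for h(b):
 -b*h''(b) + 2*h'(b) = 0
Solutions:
 h(b) = C1 + C2*b^3


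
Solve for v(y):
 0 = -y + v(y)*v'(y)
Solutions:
 v(y) = -sqrt(C1 + y^2)
 v(y) = sqrt(C1 + y^2)


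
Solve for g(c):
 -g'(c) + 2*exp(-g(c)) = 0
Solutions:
 g(c) = log(C1 + 2*c)


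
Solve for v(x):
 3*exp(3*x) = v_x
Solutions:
 v(x) = C1 + exp(3*x)


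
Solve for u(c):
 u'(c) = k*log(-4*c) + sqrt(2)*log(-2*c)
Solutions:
 u(c) = C1 + c*(k + sqrt(2))*log(-c) + c*(-k + 2*k*log(2) - sqrt(2) + sqrt(2)*log(2))


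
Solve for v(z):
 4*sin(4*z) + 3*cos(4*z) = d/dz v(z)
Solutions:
 v(z) = C1 + 3*sin(4*z)/4 - cos(4*z)


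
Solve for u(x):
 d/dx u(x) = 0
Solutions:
 u(x) = C1


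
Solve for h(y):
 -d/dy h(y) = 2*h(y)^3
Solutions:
 h(y) = -sqrt(2)*sqrt(-1/(C1 - 2*y))/2
 h(y) = sqrt(2)*sqrt(-1/(C1 - 2*y))/2


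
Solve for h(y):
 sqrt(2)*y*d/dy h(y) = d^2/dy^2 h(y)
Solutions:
 h(y) = C1 + C2*erfi(2^(3/4)*y/2)


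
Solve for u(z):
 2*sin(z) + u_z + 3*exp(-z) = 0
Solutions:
 u(z) = C1 + 2*cos(z) + 3*exp(-z)


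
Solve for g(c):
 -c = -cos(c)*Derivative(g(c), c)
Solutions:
 g(c) = C1 + Integral(c/cos(c), c)


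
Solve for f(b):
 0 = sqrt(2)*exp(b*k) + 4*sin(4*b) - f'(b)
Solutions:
 f(b) = C1 - cos(4*b) + sqrt(2)*exp(b*k)/k


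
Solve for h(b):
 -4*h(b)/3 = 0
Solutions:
 h(b) = 0


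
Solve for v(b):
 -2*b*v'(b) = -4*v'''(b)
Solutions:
 v(b) = C1 + Integral(C2*airyai(2^(2/3)*b/2) + C3*airybi(2^(2/3)*b/2), b)


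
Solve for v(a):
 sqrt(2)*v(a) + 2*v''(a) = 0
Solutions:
 v(a) = C1*sin(2^(3/4)*a/2) + C2*cos(2^(3/4)*a/2)


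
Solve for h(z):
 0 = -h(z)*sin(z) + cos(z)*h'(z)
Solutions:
 h(z) = C1/cos(z)


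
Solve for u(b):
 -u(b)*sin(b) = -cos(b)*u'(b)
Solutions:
 u(b) = C1/cos(b)


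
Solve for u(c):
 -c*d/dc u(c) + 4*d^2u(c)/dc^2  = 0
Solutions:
 u(c) = C1 + C2*erfi(sqrt(2)*c/4)


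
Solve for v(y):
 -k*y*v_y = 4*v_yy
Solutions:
 v(y) = Piecewise((-sqrt(2)*sqrt(pi)*C1*erf(sqrt(2)*sqrt(k)*y/4)/sqrt(k) - C2, (k > 0) | (k < 0)), (-C1*y - C2, True))


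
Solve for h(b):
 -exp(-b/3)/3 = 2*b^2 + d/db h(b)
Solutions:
 h(b) = C1 - 2*b^3/3 + exp(-b/3)


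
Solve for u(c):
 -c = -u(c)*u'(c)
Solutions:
 u(c) = -sqrt(C1 + c^2)
 u(c) = sqrt(C1 + c^2)


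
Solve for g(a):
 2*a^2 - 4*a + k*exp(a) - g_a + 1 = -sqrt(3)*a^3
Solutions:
 g(a) = C1 + sqrt(3)*a^4/4 + 2*a^3/3 - 2*a^2 + a + k*exp(a)


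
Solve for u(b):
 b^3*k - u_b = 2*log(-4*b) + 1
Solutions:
 u(b) = C1 + b^4*k/4 - 2*b*log(-b) + b*(1 - 4*log(2))


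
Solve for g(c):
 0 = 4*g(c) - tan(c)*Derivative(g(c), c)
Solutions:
 g(c) = C1*sin(c)^4


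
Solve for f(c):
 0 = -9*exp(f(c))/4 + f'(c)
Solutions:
 f(c) = log(-1/(C1 + 9*c)) + 2*log(2)


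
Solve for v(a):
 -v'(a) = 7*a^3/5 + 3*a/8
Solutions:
 v(a) = C1 - 7*a^4/20 - 3*a^2/16


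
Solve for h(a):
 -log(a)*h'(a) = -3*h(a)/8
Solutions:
 h(a) = C1*exp(3*li(a)/8)


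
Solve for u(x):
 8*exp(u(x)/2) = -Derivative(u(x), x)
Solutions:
 u(x) = 2*log(1/(C1 + 8*x)) + 2*log(2)


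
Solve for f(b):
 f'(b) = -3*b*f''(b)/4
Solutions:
 f(b) = C1 + C2/b^(1/3)


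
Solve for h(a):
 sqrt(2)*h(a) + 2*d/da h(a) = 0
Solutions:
 h(a) = C1*exp(-sqrt(2)*a/2)


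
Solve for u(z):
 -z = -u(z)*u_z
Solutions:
 u(z) = -sqrt(C1 + z^2)
 u(z) = sqrt(C1 + z^2)


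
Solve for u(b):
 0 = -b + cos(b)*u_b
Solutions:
 u(b) = C1 + Integral(b/cos(b), b)


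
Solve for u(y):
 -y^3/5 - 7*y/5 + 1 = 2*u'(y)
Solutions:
 u(y) = C1 - y^4/40 - 7*y^2/20 + y/2


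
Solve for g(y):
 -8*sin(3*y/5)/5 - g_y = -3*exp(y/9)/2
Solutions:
 g(y) = C1 + 27*exp(y/9)/2 + 8*cos(3*y/5)/3


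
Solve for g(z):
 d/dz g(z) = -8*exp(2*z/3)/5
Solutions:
 g(z) = C1 - 12*exp(2*z/3)/5


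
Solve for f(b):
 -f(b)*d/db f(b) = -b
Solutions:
 f(b) = -sqrt(C1 + b^2)
 f(b) = sqrt(C1 + b^2)


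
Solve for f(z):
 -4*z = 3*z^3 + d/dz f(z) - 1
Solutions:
 f(z) = C1 - 3*z^4/4 - 2*z^2 + z


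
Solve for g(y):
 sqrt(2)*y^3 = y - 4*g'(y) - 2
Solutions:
 g(y) = C1 - sqrt(2)*y^4/16 + y^2/8 - y/2


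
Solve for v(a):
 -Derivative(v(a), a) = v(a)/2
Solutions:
 v(a) = C1*exp(-a/2)


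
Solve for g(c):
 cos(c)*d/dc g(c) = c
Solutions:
 g(c) = C1 + Integral(c/cos(c), c)


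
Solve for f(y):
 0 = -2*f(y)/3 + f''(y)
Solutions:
 f(y) = C1*exp(-sqrt(6)*y/3) + C2*exp(sqrt(6)*y/3)


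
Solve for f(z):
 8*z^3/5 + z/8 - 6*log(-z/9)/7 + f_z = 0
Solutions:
 f(z) = C1 - 2*z^4/5 - z^2/16 + 6*z*log(-z)/7 + 6*z*(-2*log(3) - 1)/7


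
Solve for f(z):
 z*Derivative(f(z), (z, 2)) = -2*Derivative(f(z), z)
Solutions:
 f(z) = C1 + C2/z


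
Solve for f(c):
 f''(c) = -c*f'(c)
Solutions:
 f(c) = C1 + C2*erf(sqrt(2)*c/2)


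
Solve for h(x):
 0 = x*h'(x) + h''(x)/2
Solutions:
 h(x) = C1 + C2*erf(x)


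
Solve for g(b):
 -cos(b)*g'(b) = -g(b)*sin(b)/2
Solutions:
 g(b) = C1/sqrt(cos(b))


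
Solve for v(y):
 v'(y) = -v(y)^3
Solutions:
 v(y) = -sqrt(2)*sqrt(-1/(C1 - y))/2
 v(y) = sqrt(2)*sqrt(-1/(C1 - y))/2


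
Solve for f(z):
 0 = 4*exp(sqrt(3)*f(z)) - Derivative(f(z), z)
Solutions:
 f(z) = sqrt(3)*(2*log(-1/(C1 + 4*z)) - log(3))/6


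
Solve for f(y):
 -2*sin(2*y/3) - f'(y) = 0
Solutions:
 f(y) = C1 + 3*cos(2*y/3)


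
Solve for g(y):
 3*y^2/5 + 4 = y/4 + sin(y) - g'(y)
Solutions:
 g(y) = C1 - y^3/5 + y^2/8 - 4*y - cos(y)


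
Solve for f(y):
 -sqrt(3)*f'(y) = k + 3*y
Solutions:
 f(y) = C1 - sqrt(3)*k*y/3 - sqrt(3)*y^2/2


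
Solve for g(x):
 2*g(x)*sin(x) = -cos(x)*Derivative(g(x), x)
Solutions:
 g(x) = C1*cos(x)^2


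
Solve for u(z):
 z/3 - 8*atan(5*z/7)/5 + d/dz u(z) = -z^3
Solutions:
 u(z) = C1 - z^4/4 - z^2/6 + 8*z*atan(5*z/7)/5 - 28*log(25*z^2 + 49)/25


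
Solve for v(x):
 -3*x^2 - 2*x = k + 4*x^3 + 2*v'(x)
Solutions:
 v(x) = C1 - k*x/2 - x^4/2 - x^3/2 - x^2/2


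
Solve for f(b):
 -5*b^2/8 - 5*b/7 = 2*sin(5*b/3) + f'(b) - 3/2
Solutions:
 f(b) = C1 - 5*b^3/24 - 5*b^2/14 + 3*b/2 + 6*cos(5*b/3)/5


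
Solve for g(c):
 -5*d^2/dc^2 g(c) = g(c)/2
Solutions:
 g(c) = C1*sin(sqrt(10)*c/10) + C2*cos(sqrt(10)*c/10)


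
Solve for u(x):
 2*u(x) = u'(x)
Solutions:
 u(x) = C1*exp(2*x)


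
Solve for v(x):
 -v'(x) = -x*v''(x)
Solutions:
 v(x) = C1 + C2*x^2


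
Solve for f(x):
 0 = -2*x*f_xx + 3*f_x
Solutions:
 f(x) = C1 + C2*x^(5/2)


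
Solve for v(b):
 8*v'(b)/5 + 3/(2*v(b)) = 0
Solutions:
 v(b) = -sqrt(C1 - 30*b)/4
 v(b) = sqrt(C1 - 30*b)/4


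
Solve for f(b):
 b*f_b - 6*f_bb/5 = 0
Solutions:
 f(b) = C1 + C2*erfi(sqrt(15)*b/6)


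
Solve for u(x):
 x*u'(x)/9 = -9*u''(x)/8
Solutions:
 u(x) = C1 + C2*erf(2*x/9)


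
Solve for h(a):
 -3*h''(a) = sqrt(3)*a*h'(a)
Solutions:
 h(a) = C1 + C2*erf(sqrt(2)*3^(3/4)*a/6)


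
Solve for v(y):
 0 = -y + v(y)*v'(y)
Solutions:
 v(y) = -sqrt(C1 + y^2)
 v(y) = sqrt(C1 + y^2)


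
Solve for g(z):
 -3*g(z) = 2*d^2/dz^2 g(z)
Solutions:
 g(z) = C1*sin(sqrt(6)*z/2) + C2*cos(sqrt(6)*z/2)


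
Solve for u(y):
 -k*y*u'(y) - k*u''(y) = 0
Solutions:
 u(y) = C1 + C2*erf(sqrt(2)*y/2)


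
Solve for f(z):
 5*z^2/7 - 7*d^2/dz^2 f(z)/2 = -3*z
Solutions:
 f(z) = C1 + C2*z + 5*z^4/294 + z^3/7


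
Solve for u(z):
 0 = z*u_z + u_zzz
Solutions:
 u(z) = C1 + Integral(C2*airyai(-z) + C3*airybi(-z), z)


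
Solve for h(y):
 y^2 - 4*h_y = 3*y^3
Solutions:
 h(y) = C1 - 3*y^4/16 + y^3/12


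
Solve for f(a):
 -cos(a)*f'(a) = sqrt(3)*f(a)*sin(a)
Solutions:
 f(a) = C1*cos(a)^(sqrt(3))


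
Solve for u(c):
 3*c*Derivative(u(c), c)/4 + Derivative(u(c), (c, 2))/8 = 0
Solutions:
 u(c) = C1 + C2*erf(sqrt(3)*c)


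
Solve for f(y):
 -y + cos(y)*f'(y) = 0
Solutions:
 f(y) = C1 + Integral(y/cos(y), y)


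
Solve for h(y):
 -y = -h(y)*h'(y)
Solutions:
 h(y) = -sqrt(C1 + y^2)
 h(y) = sqrt(C1 + y^2)


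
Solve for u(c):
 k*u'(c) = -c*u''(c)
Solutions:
 u(c) = C1 + c^(1 - re(k))*(C2*sin(log(c)*Abs(im(k))) + C3*cos(log(c)*im(k)))


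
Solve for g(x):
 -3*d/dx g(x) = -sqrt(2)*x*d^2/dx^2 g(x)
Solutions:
 g(x) = C1 + C2*x^(1 + 3*sqrt(2)/2)


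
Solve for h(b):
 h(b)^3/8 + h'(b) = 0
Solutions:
 h(b) = -2*sqrt(-1/(C1 - b))
 h(b) = 2*sqrt(-1/(C1 - b))


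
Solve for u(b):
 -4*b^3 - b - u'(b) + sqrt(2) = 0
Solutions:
 u(b) = C1 - b^4 - b^2/2 + sqrt(2)*b


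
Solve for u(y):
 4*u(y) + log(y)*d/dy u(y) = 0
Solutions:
 u(y) = C1*exp(-4*li(y))


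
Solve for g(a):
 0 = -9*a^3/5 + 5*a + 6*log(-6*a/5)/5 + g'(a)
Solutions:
 g(a) = C1 + 9*a^4/20 - 5*a^2/2 - 6*a*log(-a)/5 + 6*a*(-log(6) + 1 + log(5))/5


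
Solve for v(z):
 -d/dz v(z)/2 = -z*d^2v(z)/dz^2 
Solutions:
 v(z) = C1 + C2*z^(3/2)


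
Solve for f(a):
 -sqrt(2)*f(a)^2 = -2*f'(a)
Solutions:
 f(a) = -2/(C1 + sqrt(2)*a)


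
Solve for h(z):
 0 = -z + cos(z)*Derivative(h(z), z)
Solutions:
 h(z) = C1 + Integral(z/cos(z), z)


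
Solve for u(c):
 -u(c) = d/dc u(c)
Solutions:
 u(c) = C1*exp(-c)


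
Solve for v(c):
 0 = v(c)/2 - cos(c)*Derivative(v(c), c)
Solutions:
 v(c) = C1*(sin(c) + 1)^(1/4)/(sin(c) - 1)^(1/4)


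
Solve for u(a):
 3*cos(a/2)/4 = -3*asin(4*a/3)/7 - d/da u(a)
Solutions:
 u(a) = C1 - 3*a*asin(4*a/3)/7 - 3*sqrt(9 - 16*a^2)/28 - 3*sin(a/2)/2


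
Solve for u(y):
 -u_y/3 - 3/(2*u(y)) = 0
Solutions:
 u(y) = -sqrt(C1 - 9*y)
 u(y) = sqrt(C1 - 9*y)


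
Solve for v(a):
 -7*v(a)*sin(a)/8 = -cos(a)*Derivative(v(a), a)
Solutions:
 v(a) = C1/cos(a)^(7/8)


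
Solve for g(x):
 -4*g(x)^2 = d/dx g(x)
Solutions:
 g(x) = 1/(C1 + 4*x)


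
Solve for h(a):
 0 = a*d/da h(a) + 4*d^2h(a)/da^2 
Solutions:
 h(a) = C1 + C2*erf(sqrt(2)*a/4)


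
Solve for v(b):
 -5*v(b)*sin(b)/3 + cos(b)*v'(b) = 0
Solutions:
 v(b) = C1/cos(b)^(5/3)


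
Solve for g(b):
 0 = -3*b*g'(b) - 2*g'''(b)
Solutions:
 g(b) = C1 + Integral(C2*airyai(-2^(2/3)*3^(1/3)*b/2) + C3*airybi(-2^(2/3)*3^(1/3)*b/2), b)


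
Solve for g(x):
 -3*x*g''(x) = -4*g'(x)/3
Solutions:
 g(x) = C1 + C2*x^(13/9)


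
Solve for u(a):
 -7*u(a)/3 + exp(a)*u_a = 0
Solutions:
 u(a) = C1*exp(-7*exp(-a)/3)


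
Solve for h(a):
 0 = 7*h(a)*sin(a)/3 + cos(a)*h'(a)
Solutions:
 h(a) = C1*cos(a)^(7/3)


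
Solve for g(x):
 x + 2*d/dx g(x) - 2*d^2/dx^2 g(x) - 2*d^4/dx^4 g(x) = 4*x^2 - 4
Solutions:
 g(x) = C1 + C2*exp(-x*(-2*18^(1/3)/(9 + sqrt(93))^(1/3) + 12^(1/3)*(9 + sqrt(93))^(1/3))/12)*sin(2^(1/3)*3^(1/6)*x*(6/(9 + sqrt(93))^(1/3) + 2^(1/3)*3^(2/3)*(9 + sqrt(93))^(1/3))/12) + C3*exp(-x*(-2*18^(1/3)/(9 + sqrt(93))^(1/3) + 12^(1/3)*(9 + sqrt(93))^(1/3))/12)*cos(2^(1/3)*3^(1/6)*x*(6/(9 + sqrt(93))^(1/3) + 2^(1/3)*3^(2/3)*(9 + sqrt(93))^(1/3))/12) + C4*exp(x*(-2*18^(1/3)/(9 + sqrt(93))^(1/3) + 12^(1/3)*(9 + sqrt(93))^(1/3))/6) + 2*x^3/3 + 7*x^2/4 + 3*x/2


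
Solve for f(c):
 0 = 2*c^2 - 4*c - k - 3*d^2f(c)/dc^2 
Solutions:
 f(c) = C1 + C2*c + c^4/18 - 2*c^3/9 - c^2*k/6


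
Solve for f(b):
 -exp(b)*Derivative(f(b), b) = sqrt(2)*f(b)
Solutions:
 f(b) = C1*exp(sqrt(2)*exp(-b))


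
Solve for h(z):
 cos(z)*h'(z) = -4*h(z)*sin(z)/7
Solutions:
 h(z) = C1*cos(z)^(4/7)


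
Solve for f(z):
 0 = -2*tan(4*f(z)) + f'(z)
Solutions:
 f(z) = -asin(C1*exp(8*z))/4 + pi/4
 f(z) = asin(C1*exp(8*z))/4


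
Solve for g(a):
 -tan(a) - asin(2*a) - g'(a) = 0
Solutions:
 g(a) = C1 - a*asin(2*a) - sqrt(1 - 4*a^2)/2 + log(cos(a))


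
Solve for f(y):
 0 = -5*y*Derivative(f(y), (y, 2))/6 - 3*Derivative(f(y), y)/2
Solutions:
 f(y) = C1 + C2/y^(4/5)


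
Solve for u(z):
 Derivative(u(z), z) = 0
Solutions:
 u(z) = C1


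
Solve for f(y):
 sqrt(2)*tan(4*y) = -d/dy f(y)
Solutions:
 f(y) = C1 + sqrt(2)*log(cos(4*y))/4


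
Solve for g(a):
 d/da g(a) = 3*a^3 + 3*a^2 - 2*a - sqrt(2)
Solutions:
 g(a) = C1 + 3*a^4/4 + a^3 - a^2 - sqrt(2)*a


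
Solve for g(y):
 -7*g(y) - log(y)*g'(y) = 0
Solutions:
 g(y) = C1*exp(-7*li(y))


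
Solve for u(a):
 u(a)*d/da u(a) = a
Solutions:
 u(a) = -sqrt(C1 + a^2)
 u(a) = sqrt(C1 + a^2)


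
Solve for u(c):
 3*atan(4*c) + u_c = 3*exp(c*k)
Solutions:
 u(c) = C1 - 3*c*atan(4*c) + 3*Piecewise((exp(c*k)/k, Ne(k, 0)), (c, True)) + 3*log(16*c^2 + 1)/8


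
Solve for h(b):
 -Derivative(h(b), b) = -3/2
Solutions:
 h(b) = C1 + 3*b/2


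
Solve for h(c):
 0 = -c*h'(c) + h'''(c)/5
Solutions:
 h(c) = C1 + Integral(C2*airyai(5^(1/3)*c) + C3*airybi(5^(1/3)*c), c)


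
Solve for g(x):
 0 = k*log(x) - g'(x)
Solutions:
 g(x) = C1 + k*x*log(x) - k*x


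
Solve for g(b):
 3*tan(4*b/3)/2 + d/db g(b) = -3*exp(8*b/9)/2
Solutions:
 g(b) = C1 - 27*exp(8*b/9)/16 + 9*log(cos(4*b/3))/8


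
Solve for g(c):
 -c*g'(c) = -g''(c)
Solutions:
 g(c) = C1 + C2*erfi(sqrt(2)*c/2)


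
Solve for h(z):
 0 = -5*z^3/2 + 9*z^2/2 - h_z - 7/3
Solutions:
 h(z) = C1 - 5*z^4/8 + 3*z^3/2 - 7*z/3


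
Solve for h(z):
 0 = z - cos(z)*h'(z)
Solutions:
 h(z) = C1 + Integral(z/cos(z), z)


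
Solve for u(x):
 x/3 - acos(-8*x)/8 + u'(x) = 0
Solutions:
 u(x) = C1 - x^2/6 + x*acos(-8*x)/8 + sqrt(1 - 64*x^2)/64


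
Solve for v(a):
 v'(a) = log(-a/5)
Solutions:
 v(a) = C1 + a*log(-a) + a*(-log(5) - 1)


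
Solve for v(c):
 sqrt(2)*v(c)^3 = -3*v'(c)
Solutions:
 v(c) = -sqrt(6)*sqrt(-1/(C1 - sqrt(2)*c))/2
 v(c) = sqrt(6)*sqrt(-1/(C1 - sqrt(2)*c))/2


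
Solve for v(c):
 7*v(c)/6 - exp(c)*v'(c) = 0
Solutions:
 v(c) = C1*exp(-7*exp(-c)/6)


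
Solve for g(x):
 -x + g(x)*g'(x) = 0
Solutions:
 g(x) = -sqrt(C1 + x^2)
 g(x) = sqrt(C1 + x^2)


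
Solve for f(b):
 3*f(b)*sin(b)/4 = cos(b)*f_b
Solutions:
 f(b) = C1/cos(b)^(3/4)


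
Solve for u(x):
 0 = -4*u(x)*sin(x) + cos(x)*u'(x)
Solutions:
 u(x) = C1/cos(x)^4


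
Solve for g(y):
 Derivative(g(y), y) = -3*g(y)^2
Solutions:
 g(y) = 1/(C1 + 3*y)


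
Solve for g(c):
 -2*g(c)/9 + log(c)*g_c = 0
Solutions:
 g(c) = C1*exp(2*li(c)/9)


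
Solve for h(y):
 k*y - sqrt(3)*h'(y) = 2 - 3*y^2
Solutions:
 h(y) = C1 + sqrt(3)*k*y^2/6 + sqrt(3)*y^3/3 - 2*sqrt(3)*y/3


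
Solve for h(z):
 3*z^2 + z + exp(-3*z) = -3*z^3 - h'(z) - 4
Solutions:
 h(z) = C1 - 3*z^4/4 - z^3 - z^2/2 - 4*z + exp(-3*z)/3


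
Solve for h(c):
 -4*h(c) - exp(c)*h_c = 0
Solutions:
 h(c) = C1*exp(4*exp(-c))


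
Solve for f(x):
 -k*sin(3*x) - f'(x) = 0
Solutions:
 f(x) = C1 + k*cos(3*x)/3


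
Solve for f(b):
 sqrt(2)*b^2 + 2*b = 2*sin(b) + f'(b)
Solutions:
 f(b) = C1 + sqrt(2)*b^3/3 + b^2 + 2*cos(b)


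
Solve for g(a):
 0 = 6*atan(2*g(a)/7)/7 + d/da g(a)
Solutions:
 Integral(1/atan(2*_y/7), (_y, g(a))) = C1 - 6*a/7


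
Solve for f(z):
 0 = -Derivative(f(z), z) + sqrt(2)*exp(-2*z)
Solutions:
 f(z) = C1 - sqrt(2)*exp(-2*z)/2


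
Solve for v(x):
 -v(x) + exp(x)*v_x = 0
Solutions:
 v(x) = C1*exp(-exp(-x))


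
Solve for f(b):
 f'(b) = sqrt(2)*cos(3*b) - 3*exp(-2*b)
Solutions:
 f(b) = C1 + sqrt(2)*sin(3*b)/3 + 3*exp(-2*b)/2


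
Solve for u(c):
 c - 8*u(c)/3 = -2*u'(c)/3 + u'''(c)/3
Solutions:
 u(c) = C1*exp(6^(1/3)*c*(6^(1/3)/(sqrt(318) + 18)^(1/3) + (sqrt(318) + 18)^(1/3))/6)*sin(2^(1/3)*3^(1/6)*c*(-3^(2/3)*(sqrt(318) + 18)^(1/3) + 3*2^(1/3)/(sqrt(318) + 18)^(1/3))/6) + C2*exp(6^(1/3)*c*(6^(1/3)/(sqrt(318) + 18)^(1/3) + (sqrt(318) + 18)^(1/3))/6)*cos(2^(1/3)*3^(1/6)*c*(-3^(2/3)*(sqrt(318) + 18)^(1/3) + 3*2^(1/3)/(sqrt(318) + 18)^(1/3))/6) + C3*exp(-6^(1/3)*c*(6^(1/3)/(sqrt(318) + 18)^(1/3) + (sqrt(318) + 18)^(1/3))/3) + 3*c/8 + 3/32


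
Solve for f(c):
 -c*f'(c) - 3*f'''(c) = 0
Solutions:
 f(c) = C1 + Integral(C2*airyai(-3^(2/3)*c/3) + C3*airybi(-3^(2/3)*c/3), c)


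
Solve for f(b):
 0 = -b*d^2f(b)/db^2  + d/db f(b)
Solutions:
 f(b) = C1 + C2*b^2


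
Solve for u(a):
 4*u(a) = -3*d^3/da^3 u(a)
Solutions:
 u(a) = C3*exp(-6^(2/3)*a/3) + (C1*sin(2^(2/3)*3^(1/6)*a/2) + C2*cos(2^(2/3)*3^(1/6)*a/2))*exp(6^(2/3)*a/6)


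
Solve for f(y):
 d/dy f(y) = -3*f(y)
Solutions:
 f(y) = C1*exp(-3*y)


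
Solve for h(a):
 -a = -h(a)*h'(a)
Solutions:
 h(a) = -sqrt(C1 + a^2)
 h(a) = sqrt(C1 + a^2)


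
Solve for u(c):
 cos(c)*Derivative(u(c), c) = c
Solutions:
 u(c) = C1 + Integral(c/cos(c), c)


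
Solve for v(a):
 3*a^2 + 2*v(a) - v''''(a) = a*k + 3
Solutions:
 v(a) = C1*exp(-2^(1/4)*a) + C2*exp(2^(1/4)*a) + C3*sin(2^(1/4)*a) + C4*cos(2^(1/4)*a) - 3*a^2/2 + a*k/2 + 3/2


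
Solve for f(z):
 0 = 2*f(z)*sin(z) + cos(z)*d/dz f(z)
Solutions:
 f(z) = C1*cos(z)^2


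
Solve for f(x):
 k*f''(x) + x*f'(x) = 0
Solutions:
 f(x) = C1 + C2*sqrt(k)*erf(sqrt(2)*x*sqrt(1/k)/2)


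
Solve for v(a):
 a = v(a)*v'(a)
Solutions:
 v(a) = -sqrt(C1 + a^2)
 v(a) = sqrt(C1 + a^2)


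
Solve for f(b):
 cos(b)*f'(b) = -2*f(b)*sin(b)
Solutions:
 f(b) = C1*cos(b)^2


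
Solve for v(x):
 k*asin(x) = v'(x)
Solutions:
 v(x) = C1 + k*(x*asin(x) + sqrt(1 - x^2))


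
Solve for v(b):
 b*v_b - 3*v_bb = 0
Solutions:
 v(b) = C1 + C2*erfi(sqrt(6)*b/6)


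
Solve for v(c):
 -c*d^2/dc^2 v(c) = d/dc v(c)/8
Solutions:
 v(c) = C1 + C2*c^(7/8)


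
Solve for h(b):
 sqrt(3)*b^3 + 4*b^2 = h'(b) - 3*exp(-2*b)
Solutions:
 h(b) = C1 + sqrt(3)*b^4/4 + 4*b^3/3 - 3*exp(-2*b)/2


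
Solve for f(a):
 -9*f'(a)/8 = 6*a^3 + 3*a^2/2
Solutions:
 f(a) = C1 - 4*a^4/3 - 4*a^3/9


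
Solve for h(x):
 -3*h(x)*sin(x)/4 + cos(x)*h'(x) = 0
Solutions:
 h(x) = C1/cos(x)^(3/4)


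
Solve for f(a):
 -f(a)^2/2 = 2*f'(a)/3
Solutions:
 f(a) = 4/(C1 + 3*a)


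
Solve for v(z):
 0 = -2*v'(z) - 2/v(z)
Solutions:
 v(z) = -sqrt(C1 - 2*z)
 v(z) = sqrt(C1 - 2*z)


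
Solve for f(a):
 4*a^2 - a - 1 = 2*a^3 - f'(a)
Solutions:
 f(a) = C1 + a^4/2 - 4*a^3/3 + a^2/2 + a


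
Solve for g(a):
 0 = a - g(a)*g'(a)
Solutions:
 g(a) = -sqrt(C1 + a^2)
 g(a) = sqrt(C1 + a^2)


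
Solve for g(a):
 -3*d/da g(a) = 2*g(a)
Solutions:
 g(a) = C1*exp(-2*a/3)


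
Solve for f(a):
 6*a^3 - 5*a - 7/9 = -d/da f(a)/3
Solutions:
 f(a) = C1 - 9*a^4/2 + 15*a^2/2 + 7*a/3


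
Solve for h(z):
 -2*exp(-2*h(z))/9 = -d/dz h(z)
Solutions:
 h(z) = log(-sqrt(C1 + 4*z)) - log(3)
 h(z) = log(C1 + 4*z)/2 - log(3)


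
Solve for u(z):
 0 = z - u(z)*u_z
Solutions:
 u(z) = -sqrt(C1 + z^2)
 u(z) = sqrt(C1 + z^2)


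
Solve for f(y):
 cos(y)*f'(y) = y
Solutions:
 f(y) = C1 + Integral(y/cos(y), y)


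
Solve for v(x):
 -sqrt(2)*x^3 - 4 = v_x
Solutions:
 v(x) = C1 - sqrt(2)*x^4/4 - 4*x


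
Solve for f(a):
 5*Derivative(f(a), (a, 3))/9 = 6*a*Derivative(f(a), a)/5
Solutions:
 f(a) = C1 + Integral(C2*airyai(3*10^(1/3)*a/5) + C3*airybi(3*10^(1/3)*a/5), a)


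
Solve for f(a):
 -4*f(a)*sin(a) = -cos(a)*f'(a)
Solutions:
 f(a) = C1/cos(a)^4


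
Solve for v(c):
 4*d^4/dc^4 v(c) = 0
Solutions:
 v(c) = C1 + C2*c + C3*c^2 + C4*c^3


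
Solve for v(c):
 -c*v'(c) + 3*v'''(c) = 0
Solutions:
 v(c) = C1 + Integral(C2*airyai(3^(2/3)*c/3) + C3*airybi(3^(2/3)*c/3), c)


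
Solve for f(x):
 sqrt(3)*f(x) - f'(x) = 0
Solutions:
 f(x) = C1*exp(sqrt(3)*x)


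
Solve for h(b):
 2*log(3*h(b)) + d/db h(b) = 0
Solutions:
 Integral(1/(log(_y) + log(3)), (_y, h(b)))/2 = C1 - b


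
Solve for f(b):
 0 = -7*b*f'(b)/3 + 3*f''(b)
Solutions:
 f(b) = C1 + C2*erfi(sqrt(14)*b/6)


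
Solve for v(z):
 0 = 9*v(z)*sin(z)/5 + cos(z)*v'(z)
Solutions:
 v(z) = C1*cos(z)^(9/5)


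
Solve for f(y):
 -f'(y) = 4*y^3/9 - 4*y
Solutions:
 f(y) = C1 - y^4/9 + 2*y^2


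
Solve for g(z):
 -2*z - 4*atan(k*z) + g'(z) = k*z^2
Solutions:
 g(z) = C1 + k*z^3/3 + z^2 + 4*Piecewise((z*atan(k*z) - log(k^2*z^2 + 1)/(2*k), Ne(k, 0)), (0, True))


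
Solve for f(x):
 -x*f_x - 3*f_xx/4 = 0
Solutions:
 f(x) = C1 + C2*erf(sqrt(6)*x/3)


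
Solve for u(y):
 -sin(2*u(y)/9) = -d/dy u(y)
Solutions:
 -y + 9*log(cos(2*u(y)/9) - 1)/4 - 9*log(cos(2*u(y)/9) + 1)/4 = C1


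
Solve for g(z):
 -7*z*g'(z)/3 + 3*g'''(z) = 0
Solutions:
 g(z) = C1 + Integral(C2*airyai(21^(1/3)*z/3) + C3*airybi(21^(1/3)*z/3), z)


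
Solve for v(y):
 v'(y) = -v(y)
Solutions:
 v(y) = C1*exp(-y)


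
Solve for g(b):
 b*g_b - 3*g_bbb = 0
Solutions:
 g(b) = C1 + Integral(C2*airyai(3^(2/3)*b/3) + C3*airybi(3^(2/3)*b/3), b)


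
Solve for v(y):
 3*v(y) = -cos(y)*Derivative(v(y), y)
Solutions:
 v(y) = C1*(sin(y) - 1)^(3/2)/(sin(y) + 1)^(3/2)


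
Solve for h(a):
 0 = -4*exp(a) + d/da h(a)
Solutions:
 h(a) = C1 + 4*exp(a)


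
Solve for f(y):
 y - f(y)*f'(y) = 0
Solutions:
 f(y) = -sqrt(C1 + y^2)
 f(y) = sqrt(C1 + y^2)


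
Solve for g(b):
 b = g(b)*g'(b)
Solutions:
 g(b) = -sqrt(C1 + b^2)
 g(b) = sqrt(C1 + b^2)


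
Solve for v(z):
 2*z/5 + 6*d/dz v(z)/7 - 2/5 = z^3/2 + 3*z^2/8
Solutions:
 v(z) = C1 + 7*z^4/48 + 7*z^3/48 - 7*z^2/30 + 7*z/15


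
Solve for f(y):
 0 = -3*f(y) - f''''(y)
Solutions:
 f(y) = (C1*sin(sqrt(2)*3^(1/4)*y/2) + C2*cos(sqrt(2)*3^(1/4)*y/2))*exp(-sqrt(2)*3^(1/4)*y/2) + (C3*sin(sqrt(2)*3^(1/4)*y/2) + C4*cos(sqrt(2)*3^(1/4)*y/2))*exp(sqrt(2)*3^(1/4)*y/2)


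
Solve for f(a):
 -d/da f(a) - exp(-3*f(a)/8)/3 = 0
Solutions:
 f(a) = 8*log(C1 - a/8)/3
 f(a) = 8*log((-1 - sqrt(3)*I)*(C1 - a)^(1/3)/4)
 f(a) = 8*log((-1 + sqrt(3)*I)*(C1 - a)^(1/3)/4)


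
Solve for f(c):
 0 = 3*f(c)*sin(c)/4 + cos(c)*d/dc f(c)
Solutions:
 f(c) = C1*cos(c)^(3/4)


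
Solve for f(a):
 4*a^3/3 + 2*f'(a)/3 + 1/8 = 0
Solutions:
 f(a) = C1 - a^4/2 - 3*a/16


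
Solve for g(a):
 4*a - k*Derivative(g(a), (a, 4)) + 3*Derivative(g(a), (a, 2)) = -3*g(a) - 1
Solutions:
 g(a) = C1*exp(-sqrt(2)*a*sqrt((-sqrt(3)*sqrt(4*k + 3) + 3)/k)/2) + C2*exp(sqrt(2)*a*sqrt((-sqrt(3)*sqrt(4*k + 3) + 3)/k)/2) + C3*exp(-sqrt(2)*a*sqrt((sqrt(3)*sqrt(4*k + 3) + 3)/k)/2) + C4*exp(sqrt(2)*a*sqrt((sqrt(3)*sqrt(4*k + 3) + 3)/k)/2) - 4*a/3 - 1/3


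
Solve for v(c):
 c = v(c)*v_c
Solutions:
 v(c) = -sqrt(C1 + c^2)
 v(c) = sqrt(C1 + c^2)


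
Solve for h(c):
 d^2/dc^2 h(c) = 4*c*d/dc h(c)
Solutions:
 h(c) = C1 + C2*erfi(sqrt(2)*c)


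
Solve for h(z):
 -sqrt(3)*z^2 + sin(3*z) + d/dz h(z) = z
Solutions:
 h(z) = C1 + sqrt(3)*z^3/3 + z^2/2 + cos(3*z)/3


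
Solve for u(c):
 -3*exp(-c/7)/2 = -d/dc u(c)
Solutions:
 u(c) = C1 - 21*exp(-c/7)/2


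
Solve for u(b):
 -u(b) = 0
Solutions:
 u(b) = 0


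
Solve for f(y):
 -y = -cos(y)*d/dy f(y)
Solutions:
 f(y) = C1 + Integral(y/cos(y), y)


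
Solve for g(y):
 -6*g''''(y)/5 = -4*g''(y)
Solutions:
 g(y) = C1 + C2*y + C3*exp(-sqrt(30)*y/3) + C4*exp(sqrt(30)*y/3)


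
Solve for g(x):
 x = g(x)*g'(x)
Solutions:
 g(x) = -sqrt(C1 + x^2)
 g(x) = sqrt(C1 + x^2)


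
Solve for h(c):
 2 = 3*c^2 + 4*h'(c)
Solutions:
 h(c) = C1 - c^3/4 + c/2


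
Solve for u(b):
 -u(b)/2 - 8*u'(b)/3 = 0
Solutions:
 u(b) = C1*exp(-3*b/16)


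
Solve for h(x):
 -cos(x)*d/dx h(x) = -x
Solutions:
 h(x) = C1 + Integral(x/cos(x), x)


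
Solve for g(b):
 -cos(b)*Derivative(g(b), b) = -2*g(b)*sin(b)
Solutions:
 g(b) = C1/cos(b)^2


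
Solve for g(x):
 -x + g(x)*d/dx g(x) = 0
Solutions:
 g(x) = -sqrt(C1 + x^2)
 g(x) = sqrt(C1 + x^2)


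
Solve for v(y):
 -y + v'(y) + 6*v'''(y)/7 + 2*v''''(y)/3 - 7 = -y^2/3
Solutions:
 v(y) = C1 + C2*exp(y*(-12 + 6*6^(2/3)/(7*sqrt(2905) + 379)^(1/3) + 6^(1/3)*(7*sqrt(2905) + 379)^(1/3))/28)*sin(2^(1/3)*3^(1/6)*y*(-3^(2/3)*(7*sqrt(2905) + 379)^(1/3) + 18*2^(1/3)/(7*sqrt(2905) + 379)^(1/3))/28) + C3*exp(y*(-12 + 6*6^(2/3)/(7*sqrt(2905) + 379)^(1/3) + 6^(1/3)*(7*sqrt(2905) + 379)^(1/3))/28)*cos(2^(1/3)*3^(1/6)*y*(-3^(2/3)*(7*sqrt(2905) + 379)^(1/3) + 18*2^(1/3)/(7*sqrt(2905) + 379)^(1/3))/28) + C4*exp(-y*(6*6^(2/3)/(7*sqrt(2905) + 379)^(1/3) + 6 + 6^(1/3)*(7*sqrt(2905) + 379)^(1/3))/14) - y^3/9 + y^2/2 + 53*y/7


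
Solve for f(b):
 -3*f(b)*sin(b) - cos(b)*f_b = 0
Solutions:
 f(b) = C1*cos(b)^3


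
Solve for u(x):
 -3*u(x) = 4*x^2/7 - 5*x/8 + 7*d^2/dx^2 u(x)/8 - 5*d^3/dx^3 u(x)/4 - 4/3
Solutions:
 u(x) = C1*exp(x*(-(180*sqrt(33086) + 32743)^(1/3) - 49/(180*sqrt(33086) + 32743)^(1/3) + 14)/60)*sin(sqrt(3)*x*(-(180*sqrt(33086) + 32743)^(1/3) + 49/(180*sqrt(33086) + 32743)^(1/3))/60) + C2*exp(x*(-(180*sqrt(33086) + 32743)^(1/3) - 49/(180*sqrt(33086) + 32743)^(1/3) + 14)/60)*cos(sqrt(3)*x*(-(180*sqrt(33086) + 32743)^(1/3) + 49/(180*sqrt(33086) + 32743)^(1/3))/60) + C3*exp(x*(49/(180*sqrt(33086) + 32743)^(1/3) + 7 + (180*sqrt(33086) + 32743)^(1/3))/30) - 4*x^2/21 + 5*x/24 + 5/9


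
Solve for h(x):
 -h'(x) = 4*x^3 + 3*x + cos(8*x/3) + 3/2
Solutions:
 h(x) = C1 - x^4 - 3*x^2/2 - 3*x/2 - 3*sin(8*x/3)/8


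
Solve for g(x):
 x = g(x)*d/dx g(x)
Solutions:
 g(x) = -sqrt(C1 + x^2)
 g(x) = sqrt(C1 + x^2)


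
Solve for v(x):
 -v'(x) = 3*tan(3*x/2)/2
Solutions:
 v(x) = C1 + log(cos(3*x/2))


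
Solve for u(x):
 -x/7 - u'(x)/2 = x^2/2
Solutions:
 u(x) = C1 - x^3/3 - x^2/7


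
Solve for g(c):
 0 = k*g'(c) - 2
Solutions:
 g(c) = C1 + 2*c/k


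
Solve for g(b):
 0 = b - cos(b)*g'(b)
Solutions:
 g(b) = C1 + Integral(b/cos(b), b)


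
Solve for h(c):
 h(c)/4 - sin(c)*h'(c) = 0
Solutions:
 h(c) = C1*(cos(c) - 1)^(1/8)/(cos(c) + 1)^(1/8)


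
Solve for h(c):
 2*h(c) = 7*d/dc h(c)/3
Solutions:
 h(c) = C1*exp(6*c/7)


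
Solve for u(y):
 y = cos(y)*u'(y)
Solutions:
 u(y) = C1 + Integral(y/cos(y), y)


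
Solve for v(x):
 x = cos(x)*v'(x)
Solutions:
 v(x) = C1 + Integral(x/cos(x), x)


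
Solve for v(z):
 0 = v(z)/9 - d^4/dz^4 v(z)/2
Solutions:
 v(z) = C1*exp(-2^(1/4)*sqrt(3)*z/3) + C2*exp(2^(1/4)*sqrt(3)*z/3) + C3*sin(2^(1/4)*sqrt(3)*z/3) + C4*cos(2^(1/4)*sqrt(3)*z/3)


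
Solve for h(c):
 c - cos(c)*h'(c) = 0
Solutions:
 h(c) = C1 + Integral(c/cos(c), c)


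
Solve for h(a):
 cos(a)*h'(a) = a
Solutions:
 h(a) = C1 + Integral(a/cos(a), a)


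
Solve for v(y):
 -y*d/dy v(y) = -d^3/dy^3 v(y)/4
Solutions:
 v(y) = C1 + Integral(C2*airyai(2^(2/3)*y) + C3*airybi(2^(2/3)*y), y)


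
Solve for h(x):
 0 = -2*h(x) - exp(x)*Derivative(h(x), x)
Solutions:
 h(x) = C1*exp(2*exp(-x))


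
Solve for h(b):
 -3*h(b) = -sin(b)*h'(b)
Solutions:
 h(b) = C1*(cos(b) - 1)^(3/2)/(cos(b) + 1)^(3/2)


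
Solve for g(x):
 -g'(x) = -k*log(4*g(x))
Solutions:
 Integral(1/(log(_y) + 2*log(2)), (_y, g(x))) = C1 + k*x


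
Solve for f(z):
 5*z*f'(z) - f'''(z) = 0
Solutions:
 f(z) = C1 + Integral(C2*airyai(5^(1/3)*z) + C3*airybi(5^(1/3)*z), z)


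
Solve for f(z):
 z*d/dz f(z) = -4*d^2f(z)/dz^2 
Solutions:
 f(z) = C1 + C2*erf(sqrt(2)*z/4)


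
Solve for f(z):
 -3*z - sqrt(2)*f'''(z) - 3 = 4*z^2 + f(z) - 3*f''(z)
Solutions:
 f(z) = -4*z^2 - 3*z + (C1 + C2/sqrt(exp(sqrt(6)*z)) + C3*sqrt(exp(sqrt(6)*z)))*exp(sqrt(2)*z/2) - 27


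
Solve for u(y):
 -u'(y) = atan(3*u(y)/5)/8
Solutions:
 Integral(1/atan(3*_y/5), (_y, u(y))) = C1 - y/8


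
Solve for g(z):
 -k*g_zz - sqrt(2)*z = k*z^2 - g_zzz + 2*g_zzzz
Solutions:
 g(z) = C1 + C2*z + C3*exp(z*(1 - sqrt(1 - 8*k))/4) + C4*exp(z*(sqrt(1 - 8*k) + 1)/4) - z^4/12 + z^3*(-2 - sqrt(2))/(6*k) + z^2*(2 - 1/k - sqrt(2)/(2*k))/k


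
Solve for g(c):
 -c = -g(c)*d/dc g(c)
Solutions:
 g(c) = -sqrt(C1 + c^2)
 g(c) = sqrt(C1 + c^2)


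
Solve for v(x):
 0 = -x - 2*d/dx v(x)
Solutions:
 v(x) = C1 - x^2/4


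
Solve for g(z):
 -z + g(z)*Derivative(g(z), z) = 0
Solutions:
 g(z) = -sqrt(C1 + z^2)
 g(z) = sqrt(C1 + z^2)


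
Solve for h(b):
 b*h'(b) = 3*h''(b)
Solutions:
 h(b) = C1 + C2*erfi(sqrt(6)*b/6)


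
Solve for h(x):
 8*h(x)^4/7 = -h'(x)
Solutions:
 h(x) = 7^(1/3)*(1/(C1 + 24*x))^(1/3)
 h(x) = 7^(1/3)*(-3^(2/3) - 3*3^(1/6)*I)*(1/(C1 + 8*x))^(1/3)/6
 h(x) = 7^(1/3)*(-3^(2/3) + 3*3^(1/6)*I)*(1/(C1 + 8*x))^(1/3)/6


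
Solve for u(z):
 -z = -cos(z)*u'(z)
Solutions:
 u(z) = C1 + Integral(z/cos(z), z)


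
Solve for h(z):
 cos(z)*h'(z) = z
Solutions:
 h(z) = C1 + Integral(z/cos(z), z)


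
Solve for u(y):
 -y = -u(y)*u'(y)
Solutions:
 u(y) = -sqrt(C1 + y^2)
 u(y) = sqrt(C1 + y^2)


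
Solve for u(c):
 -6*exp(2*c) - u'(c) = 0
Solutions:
 u(c) = C1 - 3*exp(2*c)


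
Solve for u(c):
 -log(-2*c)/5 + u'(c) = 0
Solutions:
 u(c) = C1 + c*log(-c)/5 + c*(-1 + log(2))/5


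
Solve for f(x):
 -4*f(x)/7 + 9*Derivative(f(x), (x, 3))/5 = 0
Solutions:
 f(x) = C3*exp(2940^(1/3)*x/21) + (C1*sin(3^(5/6)*980^(1/3)*x/42) + C2*cos(3^(5/6)*980^(1/3)*x/42))*exp(-2940^(1/3)*x/42)


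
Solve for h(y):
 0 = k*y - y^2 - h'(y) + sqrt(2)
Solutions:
 h(y) = C1 + k*y^2/2 - y^3/3 + sqrt(2)*y


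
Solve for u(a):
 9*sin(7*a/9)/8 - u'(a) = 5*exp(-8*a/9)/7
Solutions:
 u(a) = C1 - 81*cos(7*a/9)/56 + 45*exp(-8*a/9)/56


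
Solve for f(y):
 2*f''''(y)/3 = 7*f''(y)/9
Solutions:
 f(y) = C1 + C2*y + C3*exp(-sqrt(42)*y/6) + C4*exp(sqrt(42)*y/6)


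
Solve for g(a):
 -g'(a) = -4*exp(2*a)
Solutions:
 g(a) = C1 + 2*exp(2*a)


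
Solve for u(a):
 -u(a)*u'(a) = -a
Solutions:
 u(a) = -sqrt(C1 + a^2)
 u(a) = sqrt(C1 + a^2)


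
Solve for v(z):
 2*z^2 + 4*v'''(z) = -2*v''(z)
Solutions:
 v(z) = C1 + C2*z + C3*exp(-z/2) - z^4/12 + 2*z^3/3 - 4*z^2


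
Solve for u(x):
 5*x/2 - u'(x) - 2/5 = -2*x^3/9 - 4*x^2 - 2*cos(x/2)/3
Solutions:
 u(x) = C1 + x^4/18 + 4*x^3/3 + 5*x^2/4 - 2*x/5 + 4*sin(x/2)/3


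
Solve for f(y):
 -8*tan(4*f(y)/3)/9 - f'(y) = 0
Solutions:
 f(y) = -3*asin(C1*exp(-32*y/27))/4 + 3*pi/4
 f(y) = 3*asin(C1*exp(-32*y/27))/4


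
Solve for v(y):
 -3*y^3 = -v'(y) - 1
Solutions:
 v(y) = C1 + 3*y^4/4 - y


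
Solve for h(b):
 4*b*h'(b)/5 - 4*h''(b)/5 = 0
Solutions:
 h(b) = C1 + C2*erfi(sqrt(2)*b/2)


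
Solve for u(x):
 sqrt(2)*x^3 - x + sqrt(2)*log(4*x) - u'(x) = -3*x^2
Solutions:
 u(x) = C1 + sqrt(2)*x^4/4 + x^3 - x^2/2 + sqrt(2)*x*log(x) - sqrt(2)*x + 2*sqrt(2)*x*log(2)


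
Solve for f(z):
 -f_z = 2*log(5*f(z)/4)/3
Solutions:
 -3*Integral(1/(-log(_y) - log(5) + 2*log(2)), (_y, f(z)))/2 = C1 - z


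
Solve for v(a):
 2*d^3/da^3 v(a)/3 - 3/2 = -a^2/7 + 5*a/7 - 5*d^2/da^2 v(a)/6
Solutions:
 v(a) = C1 + C2*a + C3*exp(-5*a/4) - a^4/70 + 33*a^3/175 + 783*a^2/1750


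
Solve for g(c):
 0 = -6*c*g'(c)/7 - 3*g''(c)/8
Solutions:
 g(c) = C1 + C2*erf(2*sqrt(14)*c/7)


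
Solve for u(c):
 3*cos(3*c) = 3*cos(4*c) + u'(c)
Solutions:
 u(c) = C1 + sin(3*c) - 3*sin(4*c)/4


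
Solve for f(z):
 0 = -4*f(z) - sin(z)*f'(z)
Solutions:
 f(z) = C1*(cos(z)^2 + 2*cos(z) + 1)/(cos(z)^2 - 2*cos(z) + 1)


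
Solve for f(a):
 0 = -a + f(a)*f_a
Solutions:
 f(a) = -sqrt(C1 + a^2)
 f(a) = sqrt(C1 + a^2)


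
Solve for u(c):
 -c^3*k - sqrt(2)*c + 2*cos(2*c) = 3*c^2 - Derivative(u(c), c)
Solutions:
 u(c) = C1 + c^4*k/4 + c^3 + sqrt(2)*c^2/2 - sin(2*c)


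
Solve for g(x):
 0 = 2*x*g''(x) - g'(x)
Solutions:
 g(x) = C1 + C2*x^(3/2)


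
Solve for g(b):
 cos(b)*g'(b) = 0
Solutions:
 g(b) = C1


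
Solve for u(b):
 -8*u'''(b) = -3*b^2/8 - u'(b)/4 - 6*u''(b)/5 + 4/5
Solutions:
 u(b) = C1 + C2*exp(b*(3 - sqrt(59))/40) + C3*exp(b*(3 + sqrt(59))/40) - b^3/2 + 36*b^2/5 - 4048*b/25


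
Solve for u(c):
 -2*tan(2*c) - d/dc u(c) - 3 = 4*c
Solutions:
 u(c) = C1 - 2*c^2 - 3*c + log(cos(2*c))


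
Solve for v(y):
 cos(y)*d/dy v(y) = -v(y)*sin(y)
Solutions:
 v(y) = C1*cos(y)


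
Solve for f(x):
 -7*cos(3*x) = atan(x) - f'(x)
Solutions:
 f(x) = C1 + x*atan(x) - log(x^2 + 1)/2 + 7*sin(3*x)/3


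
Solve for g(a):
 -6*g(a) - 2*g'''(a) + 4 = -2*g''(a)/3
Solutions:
 g(a) = C1*exp(a*(2*2^(1/3)/(27*sqrt(6549) + 2185)^(1/3) + 4 + 2^(2/3)*(27*sqrt(6549) + 2185)^(1/3))/36)*sin(2^(1/3)*sqrt(3)*a*(-2^(1/3)*(27*sqrt(6549) + 2185)^(1/3) + 2/(27*sqrt(6549) + 2185)^(1/3))/36) + C2*exp(a*(2*2^(1/3)/(27*sqrt(6549) + 2185)^(1/3) + 4 + 2^(2/3)*(27*sqrt(6549) + 2185)^(1/3))/36)*cos(2^(1/3)*sqrt(3)*a*(-2^(1/3)*(27*sqrt(6549) + 2185)^(1/3) + 2/(27*sqrt(6549) + 2185)^(1/3))/36) + C3*exp(a*(-2^(2/3)*(27*sqrt(6549) + 2185)^(1/3) - 2*2^(1/3)/(27*sqrt(6549) + 2185)^(1/3) + 2)/18) + 2/3


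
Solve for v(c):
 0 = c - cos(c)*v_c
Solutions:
 v(c) = C1 + Integral(c/cos(c), c)


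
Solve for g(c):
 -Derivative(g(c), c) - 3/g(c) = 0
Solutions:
 g(c) = -sqrt(C1 - 6*c)
 g(c) = sqrt(C1 - 6*c)


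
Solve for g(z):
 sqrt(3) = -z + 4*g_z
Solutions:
 g(z) = C1 + z^2/8 + sqrt(3)*z/4


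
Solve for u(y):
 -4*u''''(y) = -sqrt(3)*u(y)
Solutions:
 u(y) = C1*exp(-sqrt(2)*3^(1/8)*y/2) + C2*exp(sqrt(2)*3^(1/8)*y/2) + C3*sin(sqrt(2)*3^(1/8)*y/2) + C4*cos(sqrt(2)*3^(1/8)*y/2)


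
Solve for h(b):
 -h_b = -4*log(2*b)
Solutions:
 h(b) = C1 + 4*b*log(b) - 4*b + b*log(16)


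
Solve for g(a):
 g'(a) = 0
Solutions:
 g(a) = C1


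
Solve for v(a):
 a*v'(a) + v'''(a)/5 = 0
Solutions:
 v(a) = C1 + Integral(C2*airyai(-5^(1/3)*a) + C3*airybi(-5^(1/3)*a), a)


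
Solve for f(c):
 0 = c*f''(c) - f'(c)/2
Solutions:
 f(c) = C1 + C2*c^(3/2)


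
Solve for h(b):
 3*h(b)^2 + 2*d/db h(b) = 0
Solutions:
 h(b) = 2/(C1 + 3*b)


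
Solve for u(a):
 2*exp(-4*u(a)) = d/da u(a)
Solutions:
 u(a) = log(-I*(C1 + 8*a)^(1/4))
 u(a) = log(I*(C1 + 8*a)^(1/4))
 u(a) = log(-(C1 + 8*a)^(1/4))
 u(a) = log(C1 + 8*a)/4


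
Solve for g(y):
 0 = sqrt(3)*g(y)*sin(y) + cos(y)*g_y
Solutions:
 g(y) = C1*cos(y)^(sqrt(3))


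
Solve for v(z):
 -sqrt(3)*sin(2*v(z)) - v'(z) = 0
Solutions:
 v(z) = pi - acos((-C1 - exp(4*sqrt(3)*z))/(C1 - exp(4*sqrt(3)*z)))/2
 v(z) = acos((-C1 - exp(4*sqrt(3)*z))/(C1 - exp(4*sqrt(3)*z)))/2


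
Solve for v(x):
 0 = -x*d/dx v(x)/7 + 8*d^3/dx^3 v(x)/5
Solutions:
 v(x) = C1 + Integral(C2*airyai(5^(1/3)*7^(2/3)*x/14) + C3*airybi(5^(1/3)*7^(2/3)*x/14), x)


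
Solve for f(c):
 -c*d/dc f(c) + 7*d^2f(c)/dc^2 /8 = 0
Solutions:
 f(c) = C1 + C2*erfi(2*sqrt(7)*c/7)


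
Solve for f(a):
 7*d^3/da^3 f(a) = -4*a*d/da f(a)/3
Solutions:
 f(a) = C1 + Integral(C2*airyai(-42^(2/3)*a/21) + C3*airybi(-42^(2/3)*a/21), a)


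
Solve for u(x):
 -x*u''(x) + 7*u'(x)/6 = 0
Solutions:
 u(x) = C1 + C2*x^(13/6)


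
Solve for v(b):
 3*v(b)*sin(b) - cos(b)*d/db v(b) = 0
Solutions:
 v(b) = C1/cos(b)^3


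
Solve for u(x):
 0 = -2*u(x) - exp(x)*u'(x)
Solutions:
 u(x) = C1*exp(2*exp(-x))


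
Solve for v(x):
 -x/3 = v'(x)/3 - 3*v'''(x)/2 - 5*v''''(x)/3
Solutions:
 v(x) = C1 + C2*exp(-x*(9/(10*sqrt(46) + 73)^(1/3) + (10*sqrt(46) + 73)^(1/3) + 6)/20)*sin(sqrt(3)*x*(-(10*sqrt(46) + 73)^(1/3) + 9/(10*sqrt(46) + 73)^(1/3))/20) + C3*exp(-x*(9/(10*sqrt(46) + 73)^(1/3) + (10*sqrt(46) + 73)^(1/3) + 6)/20)*cos(sqrt(3)*x*(-(10*sqrt(46) + 73)^(1/3) + 9/(10*sqrt(46) + 73)^(1/3))/20) + C4*exp(x*(-3 + 9/(10*sqrt(46) + 73)^(1/3) + (10*sqrt(46) + 73)^(1/3))/10) - x^2/2


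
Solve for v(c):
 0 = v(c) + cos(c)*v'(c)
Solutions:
 v(c) = C1*sqrt(sin(c) - 1)/sqrt(sin(c) + 1)


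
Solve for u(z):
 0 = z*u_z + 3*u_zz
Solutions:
 u(z) = C1 + C2*erf(sqrt(6)*z/6)


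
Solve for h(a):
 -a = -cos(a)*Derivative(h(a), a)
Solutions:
 h(a) = C1 + Integral(a/cos(a), a)


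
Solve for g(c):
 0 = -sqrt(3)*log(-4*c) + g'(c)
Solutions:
 g(c) = C1 + sqrt(3)*c*log(-c) + sqrt(3)*c*(-1 + 2*log(2))


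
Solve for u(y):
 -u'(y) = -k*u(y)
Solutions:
 u(y) = C1*exp(k*y)


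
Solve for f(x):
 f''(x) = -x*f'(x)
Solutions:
 f(x) = C1 + C2*erf(sqrt(2)*x/2)


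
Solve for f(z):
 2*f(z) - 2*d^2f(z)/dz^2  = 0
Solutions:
 f(z) = C1*exp(-z) + C2*exp(z)


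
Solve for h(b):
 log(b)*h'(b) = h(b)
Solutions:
 h(b) = C1*exp(li(b))


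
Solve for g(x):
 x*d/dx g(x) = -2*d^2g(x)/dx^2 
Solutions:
 g(x) = C1 + C2*erf(x/2)


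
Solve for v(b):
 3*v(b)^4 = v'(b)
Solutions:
 v(b) = (-1/(C1 + 9*b))^(1/3)
 v(b) = (-1/(C1 + 3*b))^(1/3)*(-3^(2/3) - 3*3^(1/6)*I)/6
 v(b) = (-1/(C1 + 3*b))^(1/3)*(-3^(2/3) + 3*3^(1/6)*I)/6


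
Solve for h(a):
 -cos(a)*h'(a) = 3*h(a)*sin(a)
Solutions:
 h(a) = C1*cos(a)^3


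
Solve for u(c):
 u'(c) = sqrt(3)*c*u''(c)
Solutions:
 u(c) = C1 + C2*c^(sqrt(3)/3 + 1)


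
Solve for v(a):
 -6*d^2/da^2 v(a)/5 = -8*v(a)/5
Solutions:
 v(a) = C1*exp(-2*sqrt(3)*a/3) + C2*exp(2*sqrt(3)*a/3)


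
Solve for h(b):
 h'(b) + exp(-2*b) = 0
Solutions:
 h(b) = C1 + exp(-2*b)/2


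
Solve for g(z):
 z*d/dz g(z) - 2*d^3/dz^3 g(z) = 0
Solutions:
 g(z) = C1 + Integral(C2*airyai(2^(2/3)*z/2) + C3*airybi(2^(2/3)*z/2), z)


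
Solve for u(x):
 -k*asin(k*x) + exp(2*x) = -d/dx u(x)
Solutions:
 u(x) = C1 + k*Piecewise((x*asin(k*x) + sqrt(-k^2*x^2 + 1)/k, Ne(k, 0)), (0, True)) - exp(2*x)/2


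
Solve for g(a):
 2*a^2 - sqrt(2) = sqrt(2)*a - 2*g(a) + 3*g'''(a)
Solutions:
 g(a) = C3*exp(2^(1/3)*3^(2/3)*a/3) - a^2 + sqrt(2)*a/2 + (C1*sin(2^(1/3)*3^(1/6)*a/2) + C2*cos(2^(1/3)*3^(1/6)*a/2))*exp(-2^(1/3)*3^(2/3)*a/6) + sqrt(2)/2


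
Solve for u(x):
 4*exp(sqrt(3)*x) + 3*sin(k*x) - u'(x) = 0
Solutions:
 u(x) = C1 + 4*sqrt(3)*exp(sqrt(3)*x)/3 - 3*cos(k*x)/k
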